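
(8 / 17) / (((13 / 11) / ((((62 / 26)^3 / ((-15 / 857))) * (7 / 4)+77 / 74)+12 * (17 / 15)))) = -8464943674 / 15851355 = -534.02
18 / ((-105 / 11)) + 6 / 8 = -159 / 140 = -1.14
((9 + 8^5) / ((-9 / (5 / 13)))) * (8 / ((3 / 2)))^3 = -671272960 / 3159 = -212495.40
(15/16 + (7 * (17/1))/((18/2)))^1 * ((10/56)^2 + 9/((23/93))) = 1339180537/2596608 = 515.74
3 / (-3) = -1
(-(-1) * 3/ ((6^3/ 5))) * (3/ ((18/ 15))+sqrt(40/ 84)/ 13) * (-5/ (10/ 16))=-25/ 18- 5 * sqrt(210)/ 2457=-1.42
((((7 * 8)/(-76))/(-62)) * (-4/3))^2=784/3122289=0.00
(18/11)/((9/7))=14/11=1.27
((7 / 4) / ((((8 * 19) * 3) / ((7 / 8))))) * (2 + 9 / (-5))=49 / 72960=0.00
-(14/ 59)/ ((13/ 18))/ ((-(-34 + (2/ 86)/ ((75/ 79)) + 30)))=-812700/ 9833707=-0.08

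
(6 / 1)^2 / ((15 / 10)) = 24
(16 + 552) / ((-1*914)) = -284 / 457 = -0.62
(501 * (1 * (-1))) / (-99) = 167 / 33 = 5.06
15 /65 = 3 /13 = 0.23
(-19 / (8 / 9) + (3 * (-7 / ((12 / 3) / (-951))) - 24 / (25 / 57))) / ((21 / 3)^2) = 100.34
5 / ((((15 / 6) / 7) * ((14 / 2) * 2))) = 1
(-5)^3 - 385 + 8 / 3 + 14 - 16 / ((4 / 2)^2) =-1492 / 3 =-497.33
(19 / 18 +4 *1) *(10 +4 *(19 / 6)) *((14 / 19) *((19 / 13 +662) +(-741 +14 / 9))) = -29621480 / 4617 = -6415.74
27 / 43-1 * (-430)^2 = -7950673 / 43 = -184899.37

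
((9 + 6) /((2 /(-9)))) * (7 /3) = -315 /2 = -157.50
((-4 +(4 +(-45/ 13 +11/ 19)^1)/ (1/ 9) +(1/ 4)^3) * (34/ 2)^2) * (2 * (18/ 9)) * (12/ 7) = 11889171/ 988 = 12033.57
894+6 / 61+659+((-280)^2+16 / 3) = 14632393 / 183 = 79958.43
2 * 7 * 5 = 70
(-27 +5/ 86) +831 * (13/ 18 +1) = 181145/ 129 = 1404.22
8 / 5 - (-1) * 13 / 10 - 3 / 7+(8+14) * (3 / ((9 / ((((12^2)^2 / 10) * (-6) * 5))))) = -456189.53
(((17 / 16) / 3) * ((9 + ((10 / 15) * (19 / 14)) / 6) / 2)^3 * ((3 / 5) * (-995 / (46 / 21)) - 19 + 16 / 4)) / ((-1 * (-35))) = -114888601271881 / 412237486080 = -278.70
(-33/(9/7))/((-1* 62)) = 0.41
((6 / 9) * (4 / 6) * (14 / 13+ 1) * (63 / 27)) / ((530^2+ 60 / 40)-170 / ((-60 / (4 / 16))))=672 / 87641489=0.00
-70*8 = -560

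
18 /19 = 0.95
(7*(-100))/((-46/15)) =5250/23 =228.26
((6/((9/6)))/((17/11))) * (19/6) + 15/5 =571/51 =11.20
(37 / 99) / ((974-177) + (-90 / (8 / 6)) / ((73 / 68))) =2701 / 5305509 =0.00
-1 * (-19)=19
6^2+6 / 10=183 / 5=36.60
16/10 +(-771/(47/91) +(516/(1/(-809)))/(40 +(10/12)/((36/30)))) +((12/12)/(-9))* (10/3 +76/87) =-42231007391/3594231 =-11749.66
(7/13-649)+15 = -8235/13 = -633.46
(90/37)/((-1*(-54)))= 5/111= 0.05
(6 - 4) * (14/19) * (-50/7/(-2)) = 100/19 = 5.26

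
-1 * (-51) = 51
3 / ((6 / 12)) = 6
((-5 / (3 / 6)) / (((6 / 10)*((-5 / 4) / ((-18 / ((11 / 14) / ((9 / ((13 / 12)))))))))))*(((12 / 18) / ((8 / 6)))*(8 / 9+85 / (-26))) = 5614560 / 1859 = 3020.20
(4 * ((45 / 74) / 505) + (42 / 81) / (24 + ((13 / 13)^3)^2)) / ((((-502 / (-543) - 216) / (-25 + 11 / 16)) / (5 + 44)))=55604310797 / 392786353800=0.14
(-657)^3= -283593393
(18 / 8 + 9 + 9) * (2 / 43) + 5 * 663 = 285171 / 86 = 3315.94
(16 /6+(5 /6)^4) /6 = 4081 /7776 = 0.52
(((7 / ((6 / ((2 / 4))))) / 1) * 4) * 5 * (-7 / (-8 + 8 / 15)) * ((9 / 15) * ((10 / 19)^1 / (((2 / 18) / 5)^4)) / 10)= 430565625 / 304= 1416334.29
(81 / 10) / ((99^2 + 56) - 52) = 81 / 98050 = 0.00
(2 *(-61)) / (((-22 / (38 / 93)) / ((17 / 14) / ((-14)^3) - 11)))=-489785287 / 19649784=-24.93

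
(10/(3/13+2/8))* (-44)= -4576/5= -915.20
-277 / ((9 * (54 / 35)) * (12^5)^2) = -9695 / 30091839012864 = -0.00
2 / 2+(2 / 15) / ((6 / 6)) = 1.13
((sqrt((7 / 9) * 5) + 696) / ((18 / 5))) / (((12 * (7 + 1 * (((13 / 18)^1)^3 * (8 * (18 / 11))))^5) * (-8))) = -9047196290221155 / 1086327009871222737208 - 34663587318855 * sqrt(35) / 8690616078969781897664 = -0.00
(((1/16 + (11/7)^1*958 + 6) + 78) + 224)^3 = 8379157101856631/1404928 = 5964118518.43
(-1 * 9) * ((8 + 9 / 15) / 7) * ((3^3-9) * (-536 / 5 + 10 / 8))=7380477 / 350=21087.08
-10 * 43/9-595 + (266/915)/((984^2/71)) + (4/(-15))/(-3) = -284696463613/442977120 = -642.69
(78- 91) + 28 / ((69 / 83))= 1427 / 69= 20.68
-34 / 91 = -0.37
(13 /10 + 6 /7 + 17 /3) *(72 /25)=19716 /875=22.53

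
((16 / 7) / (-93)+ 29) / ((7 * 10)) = 18863 / 45570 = 0.41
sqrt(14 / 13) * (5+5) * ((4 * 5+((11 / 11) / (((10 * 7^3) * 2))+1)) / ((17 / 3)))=432183 * sqrt(182) / 151606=38.46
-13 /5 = -2.60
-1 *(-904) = 904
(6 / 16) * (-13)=-39 / 8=-4.88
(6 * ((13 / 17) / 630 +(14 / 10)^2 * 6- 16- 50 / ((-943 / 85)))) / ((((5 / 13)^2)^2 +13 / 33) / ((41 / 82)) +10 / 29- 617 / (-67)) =8264522236712027 / 53355991394855975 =0.15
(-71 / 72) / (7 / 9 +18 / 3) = -71 / 488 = -0.15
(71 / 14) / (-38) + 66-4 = 32913 / 532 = 61.87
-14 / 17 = -0.82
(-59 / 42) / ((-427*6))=59 / 107604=0.00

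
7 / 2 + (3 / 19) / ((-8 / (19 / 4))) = 109 / 32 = 3.41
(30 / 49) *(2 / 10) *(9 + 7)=96 / 49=1.96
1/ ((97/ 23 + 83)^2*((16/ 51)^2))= 4761/ 3564544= 0.00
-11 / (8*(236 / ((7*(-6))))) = 231 / 944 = 0.24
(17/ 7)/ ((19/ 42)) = 102/ 19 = 5.37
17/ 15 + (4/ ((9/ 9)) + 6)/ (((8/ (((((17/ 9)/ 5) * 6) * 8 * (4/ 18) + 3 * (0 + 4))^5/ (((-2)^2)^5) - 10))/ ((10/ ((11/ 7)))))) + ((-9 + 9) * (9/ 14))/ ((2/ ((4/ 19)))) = 29209866060437/ 3587226750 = 8142.74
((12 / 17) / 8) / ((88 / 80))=15 / 187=0.08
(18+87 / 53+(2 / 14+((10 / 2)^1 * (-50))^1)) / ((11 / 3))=-256230 / 4081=-62.79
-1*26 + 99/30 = -227/10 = -22.70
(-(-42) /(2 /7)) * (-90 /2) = -6615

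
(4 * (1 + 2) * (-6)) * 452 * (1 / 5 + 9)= -1497024 / 5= -299404.80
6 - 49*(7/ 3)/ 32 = 233/ 96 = 2.43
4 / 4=1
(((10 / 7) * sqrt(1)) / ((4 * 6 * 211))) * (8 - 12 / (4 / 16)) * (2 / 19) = -100 / 84189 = -0.00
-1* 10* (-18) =180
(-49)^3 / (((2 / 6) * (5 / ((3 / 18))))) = -117649 / 10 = -11764.90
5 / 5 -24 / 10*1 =-1.40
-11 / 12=-0.92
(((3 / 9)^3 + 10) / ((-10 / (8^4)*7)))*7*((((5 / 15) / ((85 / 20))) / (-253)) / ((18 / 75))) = 5550080 / 1045143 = 5.31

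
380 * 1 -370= 10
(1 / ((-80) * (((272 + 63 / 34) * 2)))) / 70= -17 / 52141600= -0.00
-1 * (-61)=61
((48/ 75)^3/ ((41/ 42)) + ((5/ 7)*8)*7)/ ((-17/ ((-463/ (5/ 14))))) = 167216361424/ 54453125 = 3070.83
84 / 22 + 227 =2539 / 11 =230.82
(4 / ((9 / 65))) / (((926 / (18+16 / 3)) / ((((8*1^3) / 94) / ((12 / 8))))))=72800 / 1762641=0.04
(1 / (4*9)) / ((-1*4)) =-1 / 144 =-0.01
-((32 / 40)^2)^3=-4096 / 15625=-0.26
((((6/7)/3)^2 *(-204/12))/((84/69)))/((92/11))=-187/1372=-0.14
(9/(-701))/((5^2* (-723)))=3/4223525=0.00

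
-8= -8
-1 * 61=-61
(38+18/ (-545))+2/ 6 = 62621/ 1635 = 38.30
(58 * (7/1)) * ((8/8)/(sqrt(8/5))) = 203 * sqrt(10)/2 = 320.97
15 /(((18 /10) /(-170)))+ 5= -4235 /3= -1411.67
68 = 68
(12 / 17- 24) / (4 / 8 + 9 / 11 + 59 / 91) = -792792 / 66929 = -11.85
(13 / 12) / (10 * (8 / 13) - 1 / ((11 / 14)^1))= 1859 / 8376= 0.22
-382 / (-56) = 191 / 28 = 6.82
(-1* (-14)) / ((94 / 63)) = 441 / 47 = 9.38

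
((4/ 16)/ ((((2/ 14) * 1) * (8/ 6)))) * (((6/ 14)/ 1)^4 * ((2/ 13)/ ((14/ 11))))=2673/ 499408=0.01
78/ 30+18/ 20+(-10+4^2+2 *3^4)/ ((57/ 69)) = 7861/ 38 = 206.87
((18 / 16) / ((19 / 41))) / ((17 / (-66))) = -12177 / 1292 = -9.42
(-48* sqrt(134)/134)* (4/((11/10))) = -960* sqrt(134)/737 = -15.08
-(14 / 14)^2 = -1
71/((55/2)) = 142/55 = 2.58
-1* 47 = -47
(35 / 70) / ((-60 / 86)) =-43 / 60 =-0.72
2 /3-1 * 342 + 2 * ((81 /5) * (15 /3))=-538 /3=-179.33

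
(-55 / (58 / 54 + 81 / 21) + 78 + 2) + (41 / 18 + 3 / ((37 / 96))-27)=16109999 / 310356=51.91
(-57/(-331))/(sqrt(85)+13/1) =247/9268 - 19 * sqrt(85)/9268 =0.01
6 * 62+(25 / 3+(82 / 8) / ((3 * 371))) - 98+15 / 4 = 318421 / 1113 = 286.09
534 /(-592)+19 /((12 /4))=4823 /888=5.43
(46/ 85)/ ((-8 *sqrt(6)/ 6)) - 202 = -202 - 23 *sqrt(6)/ 340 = -202.17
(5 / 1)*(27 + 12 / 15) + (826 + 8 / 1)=973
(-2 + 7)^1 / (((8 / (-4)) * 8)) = -0.31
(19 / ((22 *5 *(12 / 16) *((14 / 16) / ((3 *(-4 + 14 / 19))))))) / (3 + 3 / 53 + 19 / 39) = -2050464 / 2820125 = -0.73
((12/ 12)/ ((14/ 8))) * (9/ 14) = 18/ 49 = 0.37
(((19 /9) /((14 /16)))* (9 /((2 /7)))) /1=76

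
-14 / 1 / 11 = -14 / 11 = -1.27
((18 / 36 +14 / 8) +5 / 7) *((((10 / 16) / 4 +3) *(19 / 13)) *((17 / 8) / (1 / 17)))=46031053 / 93184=493.98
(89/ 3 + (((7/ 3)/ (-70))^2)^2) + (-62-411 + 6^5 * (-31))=-241499.33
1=1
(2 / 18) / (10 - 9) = 1 / 9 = 0.11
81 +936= 1017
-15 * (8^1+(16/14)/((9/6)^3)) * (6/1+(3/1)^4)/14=-114260/147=-777.28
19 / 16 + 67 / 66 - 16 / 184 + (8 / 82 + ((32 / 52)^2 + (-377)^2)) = 142131.59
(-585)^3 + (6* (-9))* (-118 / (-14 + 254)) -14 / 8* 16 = -4004032529 / 20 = -200201626.45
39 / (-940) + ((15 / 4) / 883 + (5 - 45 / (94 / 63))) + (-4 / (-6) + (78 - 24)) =36690847 / 1245030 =29.47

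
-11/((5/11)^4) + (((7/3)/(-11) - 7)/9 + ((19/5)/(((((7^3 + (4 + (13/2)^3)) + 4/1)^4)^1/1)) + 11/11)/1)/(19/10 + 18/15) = -135306038065999038941/525220640843023125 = -257.62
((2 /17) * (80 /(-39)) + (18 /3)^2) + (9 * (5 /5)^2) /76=1807775 /50388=35.88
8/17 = 0.47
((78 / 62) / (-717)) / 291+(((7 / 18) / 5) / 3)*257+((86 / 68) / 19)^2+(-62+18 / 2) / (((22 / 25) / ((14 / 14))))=-23854068131756339 / 445371906376980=-53.56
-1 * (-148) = 148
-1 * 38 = -38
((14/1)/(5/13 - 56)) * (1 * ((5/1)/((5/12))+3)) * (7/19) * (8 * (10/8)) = -63700/4579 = -13.91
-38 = -38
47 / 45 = 1.04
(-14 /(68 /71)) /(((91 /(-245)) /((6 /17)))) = 52185 /3757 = 13.89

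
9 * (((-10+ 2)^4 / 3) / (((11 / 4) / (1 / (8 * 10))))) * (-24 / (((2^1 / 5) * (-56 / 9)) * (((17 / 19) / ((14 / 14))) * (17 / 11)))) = 787968 / 2023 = 389.50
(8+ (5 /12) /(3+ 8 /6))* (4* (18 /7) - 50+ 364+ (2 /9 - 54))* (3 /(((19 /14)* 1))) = 3587341 /741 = 4841.22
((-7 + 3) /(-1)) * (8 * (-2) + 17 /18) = -542 /9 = -60.22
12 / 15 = 0.80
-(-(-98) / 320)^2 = -2401 / 25600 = -0.09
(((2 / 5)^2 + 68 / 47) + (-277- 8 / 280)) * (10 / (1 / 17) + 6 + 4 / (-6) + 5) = -1225551104 / 24675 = -49667.72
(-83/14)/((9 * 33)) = -83/4158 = -0.02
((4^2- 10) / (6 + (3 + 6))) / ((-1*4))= -0.10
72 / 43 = 1.67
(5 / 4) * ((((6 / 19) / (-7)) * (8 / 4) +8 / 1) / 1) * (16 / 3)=21040 / 399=52.73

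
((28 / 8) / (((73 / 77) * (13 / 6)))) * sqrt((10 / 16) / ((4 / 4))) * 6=4851 * sqrt(10) / 1898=8.08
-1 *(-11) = 11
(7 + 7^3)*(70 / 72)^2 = 214375 / 648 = 330.83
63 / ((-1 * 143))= -63 / 143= -0.44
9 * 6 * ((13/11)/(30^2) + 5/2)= 74289/550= 135.07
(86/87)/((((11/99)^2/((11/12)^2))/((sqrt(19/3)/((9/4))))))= 5203*sqrt(57)/522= 75.25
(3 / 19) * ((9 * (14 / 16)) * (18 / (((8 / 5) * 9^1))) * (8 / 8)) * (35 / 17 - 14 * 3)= -641655 / 10336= -62.08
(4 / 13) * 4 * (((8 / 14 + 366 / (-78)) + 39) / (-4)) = -12696 / 1183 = -10.73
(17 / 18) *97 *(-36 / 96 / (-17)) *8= 97 / 6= 16.17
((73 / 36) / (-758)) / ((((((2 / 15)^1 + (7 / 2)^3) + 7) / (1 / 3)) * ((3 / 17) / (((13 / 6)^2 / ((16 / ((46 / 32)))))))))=-1418755 / 33290486784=-0.00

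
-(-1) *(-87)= -87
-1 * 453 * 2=-906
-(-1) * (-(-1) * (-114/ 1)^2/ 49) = 12996/ 49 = 265.22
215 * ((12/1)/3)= 860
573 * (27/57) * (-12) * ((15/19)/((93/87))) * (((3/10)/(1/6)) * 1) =-48455172/11191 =-4329.83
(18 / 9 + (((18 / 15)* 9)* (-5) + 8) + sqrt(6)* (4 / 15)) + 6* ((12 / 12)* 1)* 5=-14 + 4* sqrt(6) / 15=-13.35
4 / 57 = 0.07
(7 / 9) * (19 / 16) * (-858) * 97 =-1844843 / 24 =-76868.46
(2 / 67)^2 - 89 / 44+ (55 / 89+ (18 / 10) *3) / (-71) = -13146253123 / 6240518020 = -2.11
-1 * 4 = -4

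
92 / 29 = 3.17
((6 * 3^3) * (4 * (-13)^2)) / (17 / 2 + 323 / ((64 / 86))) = 3504384 / 14161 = 247.47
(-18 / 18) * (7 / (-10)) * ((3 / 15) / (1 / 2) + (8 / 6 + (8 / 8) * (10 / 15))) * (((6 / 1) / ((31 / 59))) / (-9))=-1652 / 775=-2.13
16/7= 2.29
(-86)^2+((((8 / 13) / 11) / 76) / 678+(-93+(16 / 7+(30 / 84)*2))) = 6729286279 / 921063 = 7306.00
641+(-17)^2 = 930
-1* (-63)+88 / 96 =767 / 12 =63.92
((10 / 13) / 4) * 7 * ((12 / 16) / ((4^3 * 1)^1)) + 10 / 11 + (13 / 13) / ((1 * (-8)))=58563 / 73216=0.80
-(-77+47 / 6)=69.17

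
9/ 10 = 0.90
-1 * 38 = -38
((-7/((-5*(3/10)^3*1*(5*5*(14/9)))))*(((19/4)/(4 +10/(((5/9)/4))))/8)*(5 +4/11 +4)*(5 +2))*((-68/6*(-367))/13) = 218.45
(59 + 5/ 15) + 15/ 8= 1469/ 24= 61.21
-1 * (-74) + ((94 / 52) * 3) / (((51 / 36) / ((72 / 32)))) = 36515 / 442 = 82.61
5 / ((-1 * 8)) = -0.62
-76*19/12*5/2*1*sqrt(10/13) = -1805*sqrt(130)/78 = -263.85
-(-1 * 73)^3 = 389017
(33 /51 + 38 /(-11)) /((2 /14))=-3675 /187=-19.65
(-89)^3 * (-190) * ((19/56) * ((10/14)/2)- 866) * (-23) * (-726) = -379578206002638555/196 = -1936623500013462.02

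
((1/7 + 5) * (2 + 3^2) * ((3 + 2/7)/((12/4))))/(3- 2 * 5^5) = -3036/306103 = -0.01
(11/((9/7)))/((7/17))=187/9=20.78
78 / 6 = 13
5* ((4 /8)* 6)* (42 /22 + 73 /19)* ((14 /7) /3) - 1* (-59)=24351 /209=116.51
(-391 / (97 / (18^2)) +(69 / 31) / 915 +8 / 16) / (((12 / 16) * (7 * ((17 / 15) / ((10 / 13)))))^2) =-9578691372000 / 438979147243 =-21.82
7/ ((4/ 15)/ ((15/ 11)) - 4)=-1575/ 856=-1.84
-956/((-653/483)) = 461748/653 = 707.12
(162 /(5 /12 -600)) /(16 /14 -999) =13608 /50257075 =0.00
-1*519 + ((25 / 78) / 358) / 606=-8782488911 / 16921944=-519.00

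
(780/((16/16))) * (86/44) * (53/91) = 68370/77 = 887.92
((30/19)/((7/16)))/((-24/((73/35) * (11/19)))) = -3212/17689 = -0.18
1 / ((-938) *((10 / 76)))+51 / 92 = 117847 / 215740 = 0.55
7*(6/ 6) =7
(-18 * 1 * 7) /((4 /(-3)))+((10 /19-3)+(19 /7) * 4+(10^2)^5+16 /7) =10000000105.17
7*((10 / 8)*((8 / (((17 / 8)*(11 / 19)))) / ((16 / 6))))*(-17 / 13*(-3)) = 11970 / 143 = 83.71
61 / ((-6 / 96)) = -976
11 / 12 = 0.92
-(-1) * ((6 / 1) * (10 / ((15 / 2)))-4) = 4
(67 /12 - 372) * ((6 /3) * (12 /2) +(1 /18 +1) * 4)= -5944.09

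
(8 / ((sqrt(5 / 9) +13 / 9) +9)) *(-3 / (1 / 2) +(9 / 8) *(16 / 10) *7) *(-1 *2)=-446688 / 43955 +14256 *sqrt(5) / 43955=-9.44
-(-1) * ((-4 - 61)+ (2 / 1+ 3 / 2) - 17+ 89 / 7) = -921 / 14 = -65.79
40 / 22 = 20 / 11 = 1.82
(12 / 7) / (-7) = -12 / 49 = -0.24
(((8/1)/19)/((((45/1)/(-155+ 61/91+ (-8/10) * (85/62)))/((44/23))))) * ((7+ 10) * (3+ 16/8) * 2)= -5247465344/11094993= -472.96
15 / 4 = 3.75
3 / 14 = 0.21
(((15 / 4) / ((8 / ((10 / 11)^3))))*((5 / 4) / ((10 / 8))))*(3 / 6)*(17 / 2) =31875 / 21296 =1.50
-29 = -29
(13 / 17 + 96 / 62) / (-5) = -1219 / 2635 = -0.46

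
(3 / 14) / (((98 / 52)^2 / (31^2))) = 974454 / 16807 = 57.98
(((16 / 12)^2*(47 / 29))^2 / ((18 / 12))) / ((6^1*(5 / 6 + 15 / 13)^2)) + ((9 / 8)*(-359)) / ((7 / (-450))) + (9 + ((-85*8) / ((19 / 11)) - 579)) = 21766823131745653 / 870674937300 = 24999.94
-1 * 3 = -3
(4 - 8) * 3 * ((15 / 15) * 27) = -324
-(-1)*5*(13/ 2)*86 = 2795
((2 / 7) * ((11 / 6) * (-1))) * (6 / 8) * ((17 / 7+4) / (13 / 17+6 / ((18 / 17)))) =-25245 / 64288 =-0.39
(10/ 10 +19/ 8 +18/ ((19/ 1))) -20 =-2383/ 152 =-15.68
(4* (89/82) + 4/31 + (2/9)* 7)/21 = 0.29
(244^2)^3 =211027453382656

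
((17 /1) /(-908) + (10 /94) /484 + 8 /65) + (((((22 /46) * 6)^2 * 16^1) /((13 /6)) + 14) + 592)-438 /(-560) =667.69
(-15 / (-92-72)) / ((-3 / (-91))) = 455 / 164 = 2.77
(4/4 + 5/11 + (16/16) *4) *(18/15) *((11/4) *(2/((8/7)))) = 63/2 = 31.50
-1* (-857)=857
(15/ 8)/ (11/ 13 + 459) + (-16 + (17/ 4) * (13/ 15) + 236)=160464401/ 717360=223.69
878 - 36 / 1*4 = 734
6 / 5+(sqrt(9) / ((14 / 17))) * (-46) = -5823 / 35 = -166.37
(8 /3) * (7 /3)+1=65 /9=7.22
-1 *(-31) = 31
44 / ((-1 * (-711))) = 0.06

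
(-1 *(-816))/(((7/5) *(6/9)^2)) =9180/7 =1311.43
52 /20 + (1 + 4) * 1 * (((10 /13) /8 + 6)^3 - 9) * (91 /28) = 765300957 /216320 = 3537.82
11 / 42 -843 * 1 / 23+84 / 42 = -33221 / 966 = -34.39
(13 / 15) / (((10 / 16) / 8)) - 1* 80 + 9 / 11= -56173 / 825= -68.09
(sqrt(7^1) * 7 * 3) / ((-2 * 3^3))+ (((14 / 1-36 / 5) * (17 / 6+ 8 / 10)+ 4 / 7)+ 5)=15896 / 525-7 * sqrt(7) / 18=29.25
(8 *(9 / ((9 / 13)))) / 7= 14.86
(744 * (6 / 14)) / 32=279 / 28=9.96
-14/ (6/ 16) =-112/ 3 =-37.33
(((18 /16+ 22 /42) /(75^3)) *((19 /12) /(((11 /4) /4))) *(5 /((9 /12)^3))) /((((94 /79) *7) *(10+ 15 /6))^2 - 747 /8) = 8408674048 /847062188533378125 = 0.00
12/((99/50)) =200/33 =6.06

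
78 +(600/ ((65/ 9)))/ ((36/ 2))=1074/ 13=82.62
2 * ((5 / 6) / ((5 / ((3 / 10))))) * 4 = 2 / 5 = 0.40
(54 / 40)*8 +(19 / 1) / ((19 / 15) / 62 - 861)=43150044 / 4003555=10.78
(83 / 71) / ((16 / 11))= 0.80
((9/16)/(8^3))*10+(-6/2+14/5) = -3871/20480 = -0.19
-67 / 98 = -0.68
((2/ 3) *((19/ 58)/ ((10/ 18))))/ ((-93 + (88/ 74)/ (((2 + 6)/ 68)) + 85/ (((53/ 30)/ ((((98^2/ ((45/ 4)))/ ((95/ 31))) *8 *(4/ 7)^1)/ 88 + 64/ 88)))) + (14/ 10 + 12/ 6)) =0.00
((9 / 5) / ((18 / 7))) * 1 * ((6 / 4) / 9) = 7 / 60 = 0.12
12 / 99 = 4 / 33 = 0.12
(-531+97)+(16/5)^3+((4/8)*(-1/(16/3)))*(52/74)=-29696043/74000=-401.30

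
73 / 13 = 5.62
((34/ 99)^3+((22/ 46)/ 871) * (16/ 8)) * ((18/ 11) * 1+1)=23452984690/ 213817998537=0.11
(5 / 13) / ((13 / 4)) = 20 / 169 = 0.12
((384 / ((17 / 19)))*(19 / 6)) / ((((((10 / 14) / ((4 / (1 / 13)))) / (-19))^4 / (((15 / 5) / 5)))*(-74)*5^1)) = -79286340520811913216 / 9828125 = -8067290609430.78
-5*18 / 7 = -90 / 7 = -12.86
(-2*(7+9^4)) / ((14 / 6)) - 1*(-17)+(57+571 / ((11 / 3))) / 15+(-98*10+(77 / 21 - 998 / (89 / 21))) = -140013964 / 20559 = -6810.35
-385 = -385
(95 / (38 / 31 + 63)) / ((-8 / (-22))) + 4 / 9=29401 / 6516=4.51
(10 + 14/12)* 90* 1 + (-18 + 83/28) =27719/28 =989.96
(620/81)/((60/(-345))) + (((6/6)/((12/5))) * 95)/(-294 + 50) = -3492265/79056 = -44.17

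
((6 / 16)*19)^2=3249 / 64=50.77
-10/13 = -0.77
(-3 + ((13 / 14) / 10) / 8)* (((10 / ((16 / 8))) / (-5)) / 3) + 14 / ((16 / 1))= 6287 / 3360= 1.87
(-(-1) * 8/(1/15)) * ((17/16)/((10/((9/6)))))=153/8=19.12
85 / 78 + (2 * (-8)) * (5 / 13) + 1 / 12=-4.98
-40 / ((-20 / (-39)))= -78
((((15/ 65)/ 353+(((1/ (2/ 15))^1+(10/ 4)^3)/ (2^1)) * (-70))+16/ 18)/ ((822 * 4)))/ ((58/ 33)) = -2938430693/ 21003375744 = -0.14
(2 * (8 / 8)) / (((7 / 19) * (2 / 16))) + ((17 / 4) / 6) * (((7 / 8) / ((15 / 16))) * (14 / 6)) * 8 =52702 / 945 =55.77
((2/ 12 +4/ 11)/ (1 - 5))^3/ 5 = -8575/ 18399744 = -0.00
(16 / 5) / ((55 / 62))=992 / 275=3.61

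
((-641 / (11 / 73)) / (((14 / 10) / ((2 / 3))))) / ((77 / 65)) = -30415450 / 17787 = -1709.98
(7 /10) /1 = 0.70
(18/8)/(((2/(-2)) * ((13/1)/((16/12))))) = -3/13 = -0.23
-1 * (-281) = 281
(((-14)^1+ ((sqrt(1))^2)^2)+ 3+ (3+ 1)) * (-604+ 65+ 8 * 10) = 2754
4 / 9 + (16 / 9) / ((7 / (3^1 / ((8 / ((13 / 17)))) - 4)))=-178 / 357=-0.50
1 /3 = 0.33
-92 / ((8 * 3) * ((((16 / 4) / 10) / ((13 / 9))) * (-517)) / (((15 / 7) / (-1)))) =-7475 / 130284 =-0.06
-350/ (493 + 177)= -35/ 67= -0.52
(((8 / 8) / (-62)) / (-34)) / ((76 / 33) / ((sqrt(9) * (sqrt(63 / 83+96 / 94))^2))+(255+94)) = 687555 / 506453684468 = 0.00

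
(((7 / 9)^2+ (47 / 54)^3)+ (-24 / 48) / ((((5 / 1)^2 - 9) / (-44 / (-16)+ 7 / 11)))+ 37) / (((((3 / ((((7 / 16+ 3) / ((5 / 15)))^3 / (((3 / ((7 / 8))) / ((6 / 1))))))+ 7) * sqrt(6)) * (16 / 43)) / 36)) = 4814449673350625 * sqrt(6) / 54783668542464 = 215.26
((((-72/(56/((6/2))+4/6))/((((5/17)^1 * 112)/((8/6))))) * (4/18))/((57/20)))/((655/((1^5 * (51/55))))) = -0.00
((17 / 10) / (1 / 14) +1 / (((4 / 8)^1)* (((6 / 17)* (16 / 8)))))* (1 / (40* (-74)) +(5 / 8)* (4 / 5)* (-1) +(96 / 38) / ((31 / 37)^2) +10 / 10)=58996184073 / 540466400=109.16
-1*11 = -11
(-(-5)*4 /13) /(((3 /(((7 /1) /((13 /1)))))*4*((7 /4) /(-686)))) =-13720 /507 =-27.06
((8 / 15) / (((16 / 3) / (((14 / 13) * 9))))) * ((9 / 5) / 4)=567 / 1300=0.44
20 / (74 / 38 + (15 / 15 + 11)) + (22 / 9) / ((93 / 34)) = 103256 / 44361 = 2.33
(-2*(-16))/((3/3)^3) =32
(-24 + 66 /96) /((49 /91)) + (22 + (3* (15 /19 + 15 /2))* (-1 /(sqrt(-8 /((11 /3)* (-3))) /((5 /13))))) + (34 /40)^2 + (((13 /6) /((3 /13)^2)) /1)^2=1668387221 /1020600 -4725* sqrt(22) /1976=1623.50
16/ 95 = 0.17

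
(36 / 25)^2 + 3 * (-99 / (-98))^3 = 3039095457 / 588245000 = 5.17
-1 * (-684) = 684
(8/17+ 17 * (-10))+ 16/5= -14138/85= -166.33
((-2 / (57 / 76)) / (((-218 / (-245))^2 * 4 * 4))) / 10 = -12005 / 570288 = -0.02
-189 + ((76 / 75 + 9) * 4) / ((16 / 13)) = -46937 / 300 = -156.46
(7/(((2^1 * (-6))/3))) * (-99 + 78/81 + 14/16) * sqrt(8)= 146909 * sqrt(2)/432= 480.93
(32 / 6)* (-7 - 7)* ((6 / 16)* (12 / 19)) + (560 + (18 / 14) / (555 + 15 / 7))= 13395257 / 24700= 542.32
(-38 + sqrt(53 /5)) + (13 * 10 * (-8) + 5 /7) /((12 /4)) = -2691 /7 + sqrt(265) /5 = -381.17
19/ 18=1.06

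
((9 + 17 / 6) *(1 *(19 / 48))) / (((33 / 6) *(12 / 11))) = 1349 / 1728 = 0.78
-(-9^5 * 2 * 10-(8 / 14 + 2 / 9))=74401790 / 63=1180980.79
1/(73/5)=5/73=0.07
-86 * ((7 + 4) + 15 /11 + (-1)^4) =-12642 /11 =-1149.27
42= 42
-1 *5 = -5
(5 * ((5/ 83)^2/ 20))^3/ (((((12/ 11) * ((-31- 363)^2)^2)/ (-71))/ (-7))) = 85421875/ 6050825961351887001464832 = 0.00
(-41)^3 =-68921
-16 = -16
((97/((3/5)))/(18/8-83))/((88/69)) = -11155/7106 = -1.57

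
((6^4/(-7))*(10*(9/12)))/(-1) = 9720/7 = 1388.57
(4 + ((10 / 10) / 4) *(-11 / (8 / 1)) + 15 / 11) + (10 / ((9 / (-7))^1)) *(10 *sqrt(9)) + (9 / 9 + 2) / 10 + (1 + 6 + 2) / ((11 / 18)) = -1126151 / 5280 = -213.29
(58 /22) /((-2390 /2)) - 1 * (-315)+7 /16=66342351 /210320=315.44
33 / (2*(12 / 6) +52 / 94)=1551 / 214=7.25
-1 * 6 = -6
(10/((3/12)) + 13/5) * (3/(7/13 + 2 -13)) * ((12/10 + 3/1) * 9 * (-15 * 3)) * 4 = 14130207/170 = 83118.86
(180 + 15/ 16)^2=8381025/ 256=32738.38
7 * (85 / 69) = 595 / 69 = 8.62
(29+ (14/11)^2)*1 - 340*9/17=-149.38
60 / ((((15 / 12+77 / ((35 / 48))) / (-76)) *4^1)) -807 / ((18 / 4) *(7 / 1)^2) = -4501306 / 314139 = -14.33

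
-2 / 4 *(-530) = 265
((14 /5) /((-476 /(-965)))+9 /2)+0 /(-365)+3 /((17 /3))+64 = 1270 /17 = 74.71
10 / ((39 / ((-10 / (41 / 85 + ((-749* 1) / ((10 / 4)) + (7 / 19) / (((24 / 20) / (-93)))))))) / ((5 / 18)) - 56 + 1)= 6460 / 2936387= 0.00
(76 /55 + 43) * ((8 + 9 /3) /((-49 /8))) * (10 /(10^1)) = -19528 /245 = -79.71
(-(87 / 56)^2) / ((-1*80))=7569 / 250880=0.03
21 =21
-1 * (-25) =25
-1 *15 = -15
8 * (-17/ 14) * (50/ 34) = -100/ 7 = -14.29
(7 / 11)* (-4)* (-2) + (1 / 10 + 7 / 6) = 1049 / 165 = 6.36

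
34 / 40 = 17 / 20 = 0.85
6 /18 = 1 /3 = 0.33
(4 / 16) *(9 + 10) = 19 / 4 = 4.75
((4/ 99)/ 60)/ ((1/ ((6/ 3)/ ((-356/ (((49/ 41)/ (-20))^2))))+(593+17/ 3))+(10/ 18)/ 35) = -2401/ 175600898385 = -0.00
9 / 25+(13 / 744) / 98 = 656533 / 1822800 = 0.36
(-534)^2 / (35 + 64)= 31684 / 11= 2880.36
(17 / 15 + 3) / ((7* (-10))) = -31 / 525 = -0.06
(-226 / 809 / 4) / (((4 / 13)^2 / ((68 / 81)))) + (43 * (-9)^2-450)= 1589671007 / 524232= 3032.38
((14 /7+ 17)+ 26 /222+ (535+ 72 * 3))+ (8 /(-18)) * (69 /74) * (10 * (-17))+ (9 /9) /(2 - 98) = 2985659 /3552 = 840.56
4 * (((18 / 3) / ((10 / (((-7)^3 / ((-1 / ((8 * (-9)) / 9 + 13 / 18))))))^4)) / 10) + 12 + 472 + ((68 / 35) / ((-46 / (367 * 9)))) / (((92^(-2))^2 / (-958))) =29343219866721708237847 / 3061800000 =9583650096910.87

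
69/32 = 2.16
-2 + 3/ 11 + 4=25/ 11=2.27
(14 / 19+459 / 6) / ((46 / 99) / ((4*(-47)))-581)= -13656555 / 102729371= -0.13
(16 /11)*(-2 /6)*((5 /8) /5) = -2 /33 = -0.06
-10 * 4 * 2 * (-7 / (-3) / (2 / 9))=-840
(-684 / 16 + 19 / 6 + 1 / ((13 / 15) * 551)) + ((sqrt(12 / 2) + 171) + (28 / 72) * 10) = sqrt(6) + 34891513 / 257868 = 137.76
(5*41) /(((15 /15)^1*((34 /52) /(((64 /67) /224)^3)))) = 42640 /1753749053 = 0.00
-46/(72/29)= -667/36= -18.53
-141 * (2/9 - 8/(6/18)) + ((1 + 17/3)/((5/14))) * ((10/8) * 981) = 78728/3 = 26242.67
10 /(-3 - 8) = -10 /11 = -0.91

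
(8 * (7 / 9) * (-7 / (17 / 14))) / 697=-5488 / 106641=-0.05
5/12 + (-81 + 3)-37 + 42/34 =-23123/204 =-113.35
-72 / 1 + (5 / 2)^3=-451 / 8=-56.38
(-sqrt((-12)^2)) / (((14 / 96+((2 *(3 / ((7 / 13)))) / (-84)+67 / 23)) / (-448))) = 1837.18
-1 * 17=-17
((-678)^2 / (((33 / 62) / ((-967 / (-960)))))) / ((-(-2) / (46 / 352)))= 8803855199 / 154880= 56843.07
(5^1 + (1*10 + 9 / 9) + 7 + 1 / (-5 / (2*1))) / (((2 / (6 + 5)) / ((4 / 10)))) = 1243 / 25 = 49.72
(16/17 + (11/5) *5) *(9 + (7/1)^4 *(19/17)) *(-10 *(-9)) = 836254440/289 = 2893613.98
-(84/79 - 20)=1496/79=18.94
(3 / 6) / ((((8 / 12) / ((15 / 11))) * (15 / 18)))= 27 / 22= 1.23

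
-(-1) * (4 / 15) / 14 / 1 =2 / 105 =0.02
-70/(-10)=7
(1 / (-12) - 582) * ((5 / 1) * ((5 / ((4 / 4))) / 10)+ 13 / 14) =-13970 / 7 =-1995.71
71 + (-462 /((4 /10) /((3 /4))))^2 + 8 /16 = 12007369 /16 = 750460.56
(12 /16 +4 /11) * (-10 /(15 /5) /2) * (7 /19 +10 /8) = -10045 /3344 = -3.00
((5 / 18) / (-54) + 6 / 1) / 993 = 5827 / 965196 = 0.01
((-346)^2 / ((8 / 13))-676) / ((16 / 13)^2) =65525525 / 512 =127979.54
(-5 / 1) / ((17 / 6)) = -30 / 17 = -1.76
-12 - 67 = -79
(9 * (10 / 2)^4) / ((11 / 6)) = 33750 / 11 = 3068.18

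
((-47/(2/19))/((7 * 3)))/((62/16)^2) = -28576/20181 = -1.42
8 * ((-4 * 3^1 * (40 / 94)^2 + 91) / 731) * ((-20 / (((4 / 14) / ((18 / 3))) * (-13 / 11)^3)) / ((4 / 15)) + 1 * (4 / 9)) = 29630188233176 / 31929025167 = 928.00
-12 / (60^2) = -1 / 300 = -0.00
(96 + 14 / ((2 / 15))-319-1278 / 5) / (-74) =934 / 185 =5.05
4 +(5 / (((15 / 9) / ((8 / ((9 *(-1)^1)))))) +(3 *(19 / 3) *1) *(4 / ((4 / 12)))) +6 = 706 / 3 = 235.33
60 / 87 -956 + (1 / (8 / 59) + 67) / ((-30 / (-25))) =-1243517 / 1392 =-893.33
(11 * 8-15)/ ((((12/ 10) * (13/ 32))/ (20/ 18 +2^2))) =268640/ 351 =765.36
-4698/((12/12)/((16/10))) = -37584/5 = -7516.80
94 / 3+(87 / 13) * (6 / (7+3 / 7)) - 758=-731359 / 1014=-721.26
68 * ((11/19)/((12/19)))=187/3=62.33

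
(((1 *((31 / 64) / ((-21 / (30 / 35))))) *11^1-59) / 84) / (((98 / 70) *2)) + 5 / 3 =1.41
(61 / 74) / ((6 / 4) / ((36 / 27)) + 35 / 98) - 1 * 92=-280824 / 3071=-91.44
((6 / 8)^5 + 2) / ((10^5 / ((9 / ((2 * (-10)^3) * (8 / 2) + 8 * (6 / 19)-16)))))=-130587 / 5197004800000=-0.00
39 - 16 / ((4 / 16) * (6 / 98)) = -3019 / 3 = -1006.33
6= 6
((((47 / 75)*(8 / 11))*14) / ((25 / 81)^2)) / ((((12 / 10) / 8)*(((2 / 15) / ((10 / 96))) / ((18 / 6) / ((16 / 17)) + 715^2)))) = 1961815675491 / 11000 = 178346879.59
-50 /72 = -25 /36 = -0.69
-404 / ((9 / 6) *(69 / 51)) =-13736 / 69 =-199.07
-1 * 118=-118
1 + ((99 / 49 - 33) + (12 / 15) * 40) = 99 / 49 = 2.02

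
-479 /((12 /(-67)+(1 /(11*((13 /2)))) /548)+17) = -1257467926 /44158181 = -28.48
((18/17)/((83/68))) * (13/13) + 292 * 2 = 48544/83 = 584.87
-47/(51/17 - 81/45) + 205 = 995/6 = 165.83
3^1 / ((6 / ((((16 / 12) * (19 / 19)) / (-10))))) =-1 / 15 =-0.07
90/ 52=45/ 26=1.73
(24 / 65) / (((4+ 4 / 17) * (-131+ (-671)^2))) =17 / 87771450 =0.00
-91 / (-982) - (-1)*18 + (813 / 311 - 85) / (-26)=84412383 / 3970226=21.26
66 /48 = 1.38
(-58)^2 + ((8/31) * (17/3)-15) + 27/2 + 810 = 776357/186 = 4173.96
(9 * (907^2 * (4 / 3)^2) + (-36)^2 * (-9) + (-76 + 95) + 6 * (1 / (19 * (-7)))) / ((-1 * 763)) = -1749048281 / 101479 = -17235.57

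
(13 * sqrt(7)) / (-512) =-13 * sqrt(7) / 512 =-0.07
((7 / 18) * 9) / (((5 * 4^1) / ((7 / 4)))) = 49 / 160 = 0.31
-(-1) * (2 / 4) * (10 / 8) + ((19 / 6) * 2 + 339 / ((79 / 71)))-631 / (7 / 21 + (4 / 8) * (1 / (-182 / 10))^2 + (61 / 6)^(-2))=-183553805157779 / 120765668808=-1519.92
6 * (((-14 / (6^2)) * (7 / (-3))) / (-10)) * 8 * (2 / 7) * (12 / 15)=-224 / 225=-1.00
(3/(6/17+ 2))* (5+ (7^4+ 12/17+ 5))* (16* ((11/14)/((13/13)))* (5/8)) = 193281/8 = 24160.12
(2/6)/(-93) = -1/279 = -0.00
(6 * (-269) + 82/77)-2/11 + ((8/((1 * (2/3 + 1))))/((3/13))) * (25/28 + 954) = 1003676/55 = 18248.65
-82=-82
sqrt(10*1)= sqrt(10)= 3.16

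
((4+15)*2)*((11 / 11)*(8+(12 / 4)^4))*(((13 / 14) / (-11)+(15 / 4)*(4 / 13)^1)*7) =3620431 / 143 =25317.70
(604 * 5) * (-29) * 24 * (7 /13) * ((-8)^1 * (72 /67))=8474941440 /871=9730127.94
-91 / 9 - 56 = -595 / 9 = -66.11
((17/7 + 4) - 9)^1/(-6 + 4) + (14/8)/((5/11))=719/140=5.14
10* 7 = 70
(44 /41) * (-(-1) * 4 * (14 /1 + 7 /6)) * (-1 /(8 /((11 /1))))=-11011 /123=-89.52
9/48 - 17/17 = -13/16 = -0.81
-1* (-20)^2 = -400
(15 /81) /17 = 5 /459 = 0.01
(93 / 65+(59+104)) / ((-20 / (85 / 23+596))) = -2834992 / 575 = -4930.42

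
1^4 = 1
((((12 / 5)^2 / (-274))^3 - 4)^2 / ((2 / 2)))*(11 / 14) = 142052258964694585757272 / 11299559022036865234375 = 12.57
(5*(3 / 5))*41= 123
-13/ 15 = -0.87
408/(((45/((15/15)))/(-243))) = -11016/5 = -2203.20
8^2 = 64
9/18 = 1/2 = 0.50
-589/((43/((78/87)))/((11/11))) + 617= 754085/1247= 604.72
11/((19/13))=143/19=7.53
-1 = -1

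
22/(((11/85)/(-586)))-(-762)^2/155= -16021744/155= -103366.09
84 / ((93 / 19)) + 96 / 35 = 19.90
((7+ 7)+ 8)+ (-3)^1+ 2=21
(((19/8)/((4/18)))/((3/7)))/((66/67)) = 25.32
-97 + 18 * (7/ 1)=29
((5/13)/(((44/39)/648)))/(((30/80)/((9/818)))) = 29160/4499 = 6.48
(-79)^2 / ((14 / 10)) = 31205 / 7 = 4457.86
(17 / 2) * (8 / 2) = 34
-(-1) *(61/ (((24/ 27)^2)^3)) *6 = 97253703/ 131072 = 741.99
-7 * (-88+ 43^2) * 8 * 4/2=-197232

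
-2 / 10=-0.20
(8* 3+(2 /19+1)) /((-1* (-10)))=477 /190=2.51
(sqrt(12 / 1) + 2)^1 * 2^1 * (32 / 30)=64 / 15 + 64 * sqrt(3) / 15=11.66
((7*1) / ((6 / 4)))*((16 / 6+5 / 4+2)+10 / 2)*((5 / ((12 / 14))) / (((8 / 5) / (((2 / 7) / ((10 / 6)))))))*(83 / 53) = 380555 / 7632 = 49.86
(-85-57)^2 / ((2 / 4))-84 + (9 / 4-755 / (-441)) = 70997405 / 1764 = 40247.96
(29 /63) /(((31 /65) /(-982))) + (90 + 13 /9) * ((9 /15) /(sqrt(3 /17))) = -1851070 /1953 + 823 * sqrt(51) /45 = -817.20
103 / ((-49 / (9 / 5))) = -3.78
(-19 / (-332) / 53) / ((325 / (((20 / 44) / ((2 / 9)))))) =171 / 25162280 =0.00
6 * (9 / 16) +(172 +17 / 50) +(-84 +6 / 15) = 18423 / 200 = 92.12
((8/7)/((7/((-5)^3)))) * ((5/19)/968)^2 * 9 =-28125/2071877192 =-0.00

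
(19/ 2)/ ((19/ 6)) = 3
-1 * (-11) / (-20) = -11 / 20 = -0.55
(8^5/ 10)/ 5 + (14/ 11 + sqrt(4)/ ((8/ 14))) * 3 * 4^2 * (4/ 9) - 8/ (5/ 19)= 199864/ 275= 726.78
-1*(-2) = 2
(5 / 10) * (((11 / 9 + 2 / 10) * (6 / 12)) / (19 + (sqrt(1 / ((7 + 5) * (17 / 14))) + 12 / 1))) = 16864 / 1470225 - 16 * sqrt(714) / 4410675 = 0.01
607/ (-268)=-607/ 268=-2.26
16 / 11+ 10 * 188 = 1881.45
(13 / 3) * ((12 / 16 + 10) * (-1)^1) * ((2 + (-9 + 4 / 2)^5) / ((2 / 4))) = 9393995 / 6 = 1565665.83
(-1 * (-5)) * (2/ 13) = 10/ 13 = 0.77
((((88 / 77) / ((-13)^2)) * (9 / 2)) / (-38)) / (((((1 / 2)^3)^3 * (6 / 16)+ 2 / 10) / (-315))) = 16588800 / 13200421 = 1.26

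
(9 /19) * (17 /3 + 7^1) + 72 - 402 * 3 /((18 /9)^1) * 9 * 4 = -21630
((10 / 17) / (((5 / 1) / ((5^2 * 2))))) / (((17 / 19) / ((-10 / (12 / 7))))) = -33250 / 867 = -38.35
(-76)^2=5776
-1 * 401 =-401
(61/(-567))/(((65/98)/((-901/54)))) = 384727/142155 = 2.71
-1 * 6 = -6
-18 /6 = -3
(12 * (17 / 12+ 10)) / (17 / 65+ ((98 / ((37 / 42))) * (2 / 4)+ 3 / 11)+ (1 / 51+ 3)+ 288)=0.39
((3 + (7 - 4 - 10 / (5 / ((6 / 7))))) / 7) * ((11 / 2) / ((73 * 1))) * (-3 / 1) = -0.14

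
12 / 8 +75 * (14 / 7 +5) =1053 / 2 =526.50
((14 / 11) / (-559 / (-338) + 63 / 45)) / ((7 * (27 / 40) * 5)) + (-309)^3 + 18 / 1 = -3478741267319 / 117909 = -29503610.98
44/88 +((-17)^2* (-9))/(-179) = 5381/358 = 15.03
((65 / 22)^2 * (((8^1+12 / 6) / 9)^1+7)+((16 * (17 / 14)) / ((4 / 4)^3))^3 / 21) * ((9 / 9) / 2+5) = 4392970537 / 1901592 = 2310.15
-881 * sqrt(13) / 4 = -794.12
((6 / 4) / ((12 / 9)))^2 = 81 / 64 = 1.27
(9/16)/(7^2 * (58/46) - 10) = 69/6352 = 0.01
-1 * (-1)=1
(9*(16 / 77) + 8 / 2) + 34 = 3070 / 77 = 39.87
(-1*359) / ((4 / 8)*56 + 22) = -359 / 50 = -7.18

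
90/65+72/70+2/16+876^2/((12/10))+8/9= 20949477071/32760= 639483.43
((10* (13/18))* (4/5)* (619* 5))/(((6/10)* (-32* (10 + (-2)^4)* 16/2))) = -4.48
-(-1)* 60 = 60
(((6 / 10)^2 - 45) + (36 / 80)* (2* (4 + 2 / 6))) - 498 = -26937 / 50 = -538.74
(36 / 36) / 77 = 1 / 77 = 0.01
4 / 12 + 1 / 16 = 19 / 48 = 0.40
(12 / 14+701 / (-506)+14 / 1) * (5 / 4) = 238585 / 14168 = 16.84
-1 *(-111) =111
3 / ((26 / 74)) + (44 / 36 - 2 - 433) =-49753 / 117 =-425.24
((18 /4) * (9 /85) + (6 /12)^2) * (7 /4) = 1729 /1360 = 1.27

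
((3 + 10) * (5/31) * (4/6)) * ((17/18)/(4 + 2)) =1105/5022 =0.22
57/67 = 0.85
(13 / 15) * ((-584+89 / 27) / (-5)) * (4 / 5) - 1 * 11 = 703933 / 10125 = 69.52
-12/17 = -0.71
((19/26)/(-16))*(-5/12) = 95/4992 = 0.02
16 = 16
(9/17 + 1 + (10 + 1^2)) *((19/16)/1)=4047/272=14.88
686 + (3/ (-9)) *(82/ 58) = 59641/ 87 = 685.53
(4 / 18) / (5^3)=2 / 1125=0.00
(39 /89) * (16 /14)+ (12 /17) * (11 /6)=19010 /10591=1.79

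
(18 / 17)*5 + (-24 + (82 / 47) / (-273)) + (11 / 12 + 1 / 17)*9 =-8666501 / 872508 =-9.93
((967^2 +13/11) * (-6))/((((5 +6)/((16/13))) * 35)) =-987455232/55055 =-17935.80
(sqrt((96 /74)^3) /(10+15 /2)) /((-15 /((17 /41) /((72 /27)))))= -816 * sqrt(111) /9822575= -0.00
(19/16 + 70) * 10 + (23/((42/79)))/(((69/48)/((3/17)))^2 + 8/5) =31235706125/43838872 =712.51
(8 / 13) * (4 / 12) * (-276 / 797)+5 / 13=0.31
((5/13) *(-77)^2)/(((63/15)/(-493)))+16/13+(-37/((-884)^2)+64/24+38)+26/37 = -267631.12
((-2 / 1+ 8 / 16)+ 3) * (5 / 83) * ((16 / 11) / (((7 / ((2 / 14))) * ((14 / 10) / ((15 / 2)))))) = 4500 / 313159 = 0.01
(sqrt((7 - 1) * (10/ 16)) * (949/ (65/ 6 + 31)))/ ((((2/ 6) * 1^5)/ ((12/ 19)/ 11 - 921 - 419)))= -2391889968 * sqrt(15)/ 52459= -176590.29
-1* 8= -8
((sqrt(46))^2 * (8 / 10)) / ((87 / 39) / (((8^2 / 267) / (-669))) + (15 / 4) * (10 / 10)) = -0.01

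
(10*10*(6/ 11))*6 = 3600/ 11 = 327.27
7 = 7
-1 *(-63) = 63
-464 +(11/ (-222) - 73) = -119225/ 222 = -537.05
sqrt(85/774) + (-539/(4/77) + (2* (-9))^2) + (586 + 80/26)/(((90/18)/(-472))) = -65660.28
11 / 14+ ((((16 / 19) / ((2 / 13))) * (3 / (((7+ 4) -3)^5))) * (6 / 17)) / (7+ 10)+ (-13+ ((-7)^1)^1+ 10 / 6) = -4143989351 / 236156928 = -17.55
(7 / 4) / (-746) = -7 / 2984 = -0.00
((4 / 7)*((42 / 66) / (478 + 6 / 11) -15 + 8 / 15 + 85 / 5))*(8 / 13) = 57182 / 64155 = 0.89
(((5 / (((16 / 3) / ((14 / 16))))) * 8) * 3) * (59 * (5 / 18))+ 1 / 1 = 10357 / 32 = 323.66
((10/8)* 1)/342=5/1368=0.00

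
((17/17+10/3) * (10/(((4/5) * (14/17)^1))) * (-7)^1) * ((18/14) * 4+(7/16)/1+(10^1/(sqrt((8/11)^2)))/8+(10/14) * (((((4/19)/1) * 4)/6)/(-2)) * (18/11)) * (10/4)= -3111265625/374528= -8307.16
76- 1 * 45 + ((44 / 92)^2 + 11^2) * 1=80529 / 529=152.23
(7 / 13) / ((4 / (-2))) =-0.27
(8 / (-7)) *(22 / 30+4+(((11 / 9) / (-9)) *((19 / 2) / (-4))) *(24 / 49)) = -258848 / 46305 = -5.59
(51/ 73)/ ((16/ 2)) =51/ 584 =0.09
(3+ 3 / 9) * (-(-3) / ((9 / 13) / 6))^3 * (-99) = -5800080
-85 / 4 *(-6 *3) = 765 / 2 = 382.50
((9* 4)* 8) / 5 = 288 / 5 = 57.60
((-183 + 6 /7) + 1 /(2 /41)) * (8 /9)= -9052 /63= -143.68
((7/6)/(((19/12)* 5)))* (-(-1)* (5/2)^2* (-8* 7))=-980/19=-51.58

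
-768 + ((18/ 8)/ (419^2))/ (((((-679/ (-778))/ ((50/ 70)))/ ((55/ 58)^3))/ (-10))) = -125037738882352803/ 162809536875496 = -768.00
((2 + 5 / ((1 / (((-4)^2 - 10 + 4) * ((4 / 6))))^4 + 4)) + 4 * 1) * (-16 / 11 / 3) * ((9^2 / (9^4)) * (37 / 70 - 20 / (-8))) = -148495552 / 1129863735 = -0.13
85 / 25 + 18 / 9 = 27 / 5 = 5.40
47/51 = 0.92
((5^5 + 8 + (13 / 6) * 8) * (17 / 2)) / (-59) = -160667 / 354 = -453.86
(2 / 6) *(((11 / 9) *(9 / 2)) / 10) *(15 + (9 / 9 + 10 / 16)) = 1463 / 480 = 3.05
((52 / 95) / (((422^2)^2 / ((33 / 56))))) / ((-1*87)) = -143 / 1223205549429920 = -0.00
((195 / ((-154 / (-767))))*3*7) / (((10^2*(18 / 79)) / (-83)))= -74295.28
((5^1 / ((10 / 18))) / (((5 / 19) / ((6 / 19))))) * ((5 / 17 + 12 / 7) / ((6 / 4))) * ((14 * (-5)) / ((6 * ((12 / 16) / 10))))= -38240 / 17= -2249.41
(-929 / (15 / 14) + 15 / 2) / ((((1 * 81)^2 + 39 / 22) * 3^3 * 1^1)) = -283657 / 58474305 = -0.00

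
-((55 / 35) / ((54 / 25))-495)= 186835 / 378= 494.27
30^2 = 900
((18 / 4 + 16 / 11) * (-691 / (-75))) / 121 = 90521 / 199650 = 0.45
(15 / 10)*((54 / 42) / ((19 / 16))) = 1.62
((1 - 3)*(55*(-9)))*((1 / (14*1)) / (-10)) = -99 / 14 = -7.07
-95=-95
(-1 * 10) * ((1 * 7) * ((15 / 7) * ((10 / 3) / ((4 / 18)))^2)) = -33750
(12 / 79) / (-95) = -12 / 7505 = -0.00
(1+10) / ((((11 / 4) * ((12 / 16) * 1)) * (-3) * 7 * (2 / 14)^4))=-5488 / 9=-609.78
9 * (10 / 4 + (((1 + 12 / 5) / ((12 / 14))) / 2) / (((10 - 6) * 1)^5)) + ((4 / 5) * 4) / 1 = 526693 / 20480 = 25.72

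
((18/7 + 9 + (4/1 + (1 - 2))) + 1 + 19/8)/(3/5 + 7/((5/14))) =0.89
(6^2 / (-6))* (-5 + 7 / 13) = 348 / 13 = 26.77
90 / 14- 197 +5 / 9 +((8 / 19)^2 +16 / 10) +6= -20723261 / 113715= -182.24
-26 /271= -0.10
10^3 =1000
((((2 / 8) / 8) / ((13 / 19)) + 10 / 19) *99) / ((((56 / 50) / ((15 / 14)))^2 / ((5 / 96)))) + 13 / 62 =3504569705123 / 1204843773952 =2.91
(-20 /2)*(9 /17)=-5.29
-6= -6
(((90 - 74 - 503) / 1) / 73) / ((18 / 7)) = -3409 / 1314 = -2.59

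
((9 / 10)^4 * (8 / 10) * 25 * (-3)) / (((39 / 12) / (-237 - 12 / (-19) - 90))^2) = -17913813228 / 45125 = -396982.01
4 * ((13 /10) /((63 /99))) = 286 /35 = 8.17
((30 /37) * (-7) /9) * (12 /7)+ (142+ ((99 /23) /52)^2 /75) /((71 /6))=512876019437 /46971285400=10.92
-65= -65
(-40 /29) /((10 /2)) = -8 /29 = -0.28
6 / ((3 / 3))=6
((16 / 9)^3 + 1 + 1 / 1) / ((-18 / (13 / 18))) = -36101 / 118098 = -0.31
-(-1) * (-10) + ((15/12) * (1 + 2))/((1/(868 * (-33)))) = -107425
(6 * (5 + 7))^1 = 72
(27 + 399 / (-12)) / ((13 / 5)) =-125 / 52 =-2.40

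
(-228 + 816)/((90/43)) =4214/15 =280.93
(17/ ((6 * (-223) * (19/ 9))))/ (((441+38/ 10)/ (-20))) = 1275/ 4711544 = 0.00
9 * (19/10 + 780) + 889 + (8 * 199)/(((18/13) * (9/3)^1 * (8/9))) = 125359/15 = 8357.27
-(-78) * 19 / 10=741 / 5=148.20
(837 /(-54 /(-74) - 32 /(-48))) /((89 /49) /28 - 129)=-4111884 /884495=-4.65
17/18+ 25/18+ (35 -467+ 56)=-1121/3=-373.67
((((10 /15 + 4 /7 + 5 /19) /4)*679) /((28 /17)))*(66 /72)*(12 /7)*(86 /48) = 467206223 /1072512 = 435.62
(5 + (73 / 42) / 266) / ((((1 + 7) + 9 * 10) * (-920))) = -55933 / 1007267520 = -0.00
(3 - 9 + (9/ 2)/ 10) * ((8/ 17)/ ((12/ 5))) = -37/ 34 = -1.09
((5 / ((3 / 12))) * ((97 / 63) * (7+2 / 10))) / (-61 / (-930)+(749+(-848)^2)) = 1443360 / 4686243457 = 0.00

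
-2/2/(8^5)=-1/32768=-0.00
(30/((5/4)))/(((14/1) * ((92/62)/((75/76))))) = 6975/6118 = 1.14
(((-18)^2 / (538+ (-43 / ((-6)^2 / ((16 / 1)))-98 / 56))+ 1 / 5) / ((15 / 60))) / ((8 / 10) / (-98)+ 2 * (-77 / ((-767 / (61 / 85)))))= 49155895607 / 2021005669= 24.32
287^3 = 23639903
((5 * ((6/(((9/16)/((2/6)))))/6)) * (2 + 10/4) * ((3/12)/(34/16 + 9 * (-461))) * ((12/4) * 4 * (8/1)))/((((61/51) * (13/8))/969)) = -202420224/5261555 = -38.47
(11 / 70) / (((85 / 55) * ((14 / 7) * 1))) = 121 / 2380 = 0.05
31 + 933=964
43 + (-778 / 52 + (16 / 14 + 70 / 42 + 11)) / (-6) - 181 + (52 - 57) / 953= -430256807 / 3122028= -137.81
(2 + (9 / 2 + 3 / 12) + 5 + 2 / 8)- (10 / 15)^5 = 2884 / 243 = 11.87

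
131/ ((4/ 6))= 393/ 2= 196.50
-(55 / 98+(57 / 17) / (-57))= -0.50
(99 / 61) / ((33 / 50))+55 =3505 / 61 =57.46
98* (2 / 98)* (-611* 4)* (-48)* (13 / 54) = 508352 / 9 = 56483.56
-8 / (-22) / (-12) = -1 / 33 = -0.03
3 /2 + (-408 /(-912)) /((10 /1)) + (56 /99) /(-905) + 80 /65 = 245632081 /88519860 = 2.77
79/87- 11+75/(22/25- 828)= -18318409/1798986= -10.18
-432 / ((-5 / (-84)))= -7257.60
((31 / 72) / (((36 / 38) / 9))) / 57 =31 / 432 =0.07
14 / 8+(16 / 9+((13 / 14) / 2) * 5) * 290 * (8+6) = 599203 / 36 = 16644.53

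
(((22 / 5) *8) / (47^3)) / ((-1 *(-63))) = 176 / 32704245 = 0.00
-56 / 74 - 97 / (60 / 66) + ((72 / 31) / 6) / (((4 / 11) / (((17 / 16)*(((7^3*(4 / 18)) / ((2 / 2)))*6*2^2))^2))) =138378585683 / 34410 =4021464.27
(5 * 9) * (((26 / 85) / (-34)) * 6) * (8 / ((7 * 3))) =-1872 / 2023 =-0.93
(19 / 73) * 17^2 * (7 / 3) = 38437 / 219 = 175.51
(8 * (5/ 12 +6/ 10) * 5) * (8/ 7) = 976/ 21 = 46.48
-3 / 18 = -1 / 6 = -0.17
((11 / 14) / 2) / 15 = 0.03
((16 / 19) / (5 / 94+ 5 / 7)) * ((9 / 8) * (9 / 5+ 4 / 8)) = 136206 / 47975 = 2.84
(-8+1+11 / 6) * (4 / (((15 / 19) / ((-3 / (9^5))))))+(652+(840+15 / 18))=2644511821 / 1771470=1492.83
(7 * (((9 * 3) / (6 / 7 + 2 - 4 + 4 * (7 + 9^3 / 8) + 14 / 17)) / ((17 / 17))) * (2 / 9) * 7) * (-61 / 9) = -1422764 / 280017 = -5.08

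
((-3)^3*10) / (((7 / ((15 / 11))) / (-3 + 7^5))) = -68056200 / 77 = -883846.75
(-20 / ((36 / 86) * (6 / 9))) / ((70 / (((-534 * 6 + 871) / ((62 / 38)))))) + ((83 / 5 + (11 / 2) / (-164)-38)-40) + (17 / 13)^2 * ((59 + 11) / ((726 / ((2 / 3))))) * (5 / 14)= 91862410740293 / 65496511080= 1402.55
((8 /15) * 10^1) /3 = 1.78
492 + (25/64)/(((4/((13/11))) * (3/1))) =4156741/8448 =492.04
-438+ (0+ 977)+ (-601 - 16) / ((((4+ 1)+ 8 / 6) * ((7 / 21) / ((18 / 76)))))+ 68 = 388277 / 722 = 537.78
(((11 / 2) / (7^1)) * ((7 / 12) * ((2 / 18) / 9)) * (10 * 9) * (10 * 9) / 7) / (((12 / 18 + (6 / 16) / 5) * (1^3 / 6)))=33000 / 623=52.97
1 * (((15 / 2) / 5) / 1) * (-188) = -282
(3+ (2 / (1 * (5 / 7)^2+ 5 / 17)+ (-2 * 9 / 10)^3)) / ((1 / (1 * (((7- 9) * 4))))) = 23144 / 8375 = 2.76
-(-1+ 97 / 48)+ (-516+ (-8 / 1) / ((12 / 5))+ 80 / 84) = -58173 / 112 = -519.40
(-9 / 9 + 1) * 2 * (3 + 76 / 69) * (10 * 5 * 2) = 0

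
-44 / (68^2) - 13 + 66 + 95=171077 / 1156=147.99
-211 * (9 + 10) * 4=-16036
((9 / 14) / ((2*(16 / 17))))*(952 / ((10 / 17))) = 44217 / 80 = 552.71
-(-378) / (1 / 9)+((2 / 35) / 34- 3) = 2022406 / 595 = 3399.00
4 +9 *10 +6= 100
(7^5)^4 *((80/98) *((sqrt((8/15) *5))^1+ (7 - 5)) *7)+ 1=911911614829851440 *sqrt(6)/3+ 911911614829851441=1656484330446706568.30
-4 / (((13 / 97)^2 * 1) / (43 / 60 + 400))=-226220587 / 2535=-89238.89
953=953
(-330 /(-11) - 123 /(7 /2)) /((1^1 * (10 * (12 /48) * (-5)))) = 72 /175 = 0.41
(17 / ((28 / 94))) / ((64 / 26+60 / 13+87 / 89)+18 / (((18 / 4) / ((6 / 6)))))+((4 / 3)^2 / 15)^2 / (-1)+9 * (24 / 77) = 98195128099 / 13048115850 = 7.53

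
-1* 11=-11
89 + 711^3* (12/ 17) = 4313106685/ 17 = 253712157.94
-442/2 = -221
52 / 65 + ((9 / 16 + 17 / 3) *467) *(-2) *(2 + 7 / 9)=-17453261 / 1080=-16160.43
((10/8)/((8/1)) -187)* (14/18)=-13951/96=-145.32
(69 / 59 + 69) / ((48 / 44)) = 3795 / 59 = 64.32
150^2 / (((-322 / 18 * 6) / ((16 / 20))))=-27000 / 161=-167.70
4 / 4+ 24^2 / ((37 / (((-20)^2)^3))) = 36864000037 / 37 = 996324325.32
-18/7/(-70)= 9/245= 0.04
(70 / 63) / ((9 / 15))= 50 / 27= 1.85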